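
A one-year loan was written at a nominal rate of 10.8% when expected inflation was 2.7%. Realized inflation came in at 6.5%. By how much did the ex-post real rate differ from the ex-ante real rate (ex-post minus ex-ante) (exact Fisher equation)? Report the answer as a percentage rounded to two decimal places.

-3.85%

Ex-ante: (1 + 0.1080)/(1 + 0.0270) − 1 = 7.8870%
Ex-post: (1 + 0.1080)/(1 + 0.0650) − 1 = 4.0376%
Difference (ex-post − ex-ante) = -3.8495% → -3.85%.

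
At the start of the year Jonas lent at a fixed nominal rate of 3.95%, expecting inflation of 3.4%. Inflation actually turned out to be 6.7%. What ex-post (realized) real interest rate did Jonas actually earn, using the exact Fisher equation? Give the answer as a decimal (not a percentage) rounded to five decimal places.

-0.02577

Ex-post: (1 + 0.0395)/(1 + 0.0670) − 1 = -2.5773%
So the realized real rate is -0.02577.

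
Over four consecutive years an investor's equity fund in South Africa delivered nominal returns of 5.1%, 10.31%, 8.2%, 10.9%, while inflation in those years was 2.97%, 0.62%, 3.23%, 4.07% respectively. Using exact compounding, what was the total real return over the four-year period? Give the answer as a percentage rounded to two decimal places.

24.98%

Nominal growth factor = 1.0510 × 1.1031 × 1.0820 × 1.1090 = 1.391158
Price-level growth factor = 1.0297 × 1.0062 × 1.0323 × 1.0407 = 1.113080
Real growth factor = 1.391158 / 1.113080 = 1.249827
Total real return = 1.249827 − 1 → 24.98%.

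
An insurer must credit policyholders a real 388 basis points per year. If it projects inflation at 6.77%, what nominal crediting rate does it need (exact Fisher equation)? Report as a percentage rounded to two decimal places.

10.91%

(1 + i) = (1 + r)(1 + π) = 1.03880 × 1.06770 = 1.10912676
i = 1.10912676 − 1, so the required nominal rate is 10.91%.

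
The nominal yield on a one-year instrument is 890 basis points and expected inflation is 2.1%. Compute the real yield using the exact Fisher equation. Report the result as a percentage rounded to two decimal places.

6.66%

By the Fisher relation, 1 + r = (1 + i)/(1 + π).
1 + r = 1.08900 / 1.02100 = 1.066601
r = 1.066601 − 1 = 6.6601%, i.e. 6.66%.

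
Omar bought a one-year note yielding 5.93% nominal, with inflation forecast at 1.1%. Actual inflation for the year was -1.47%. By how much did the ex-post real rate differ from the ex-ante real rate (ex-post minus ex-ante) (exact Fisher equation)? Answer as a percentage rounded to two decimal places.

2.73%

Ex-ante: (1 + 0.0593)/(1 + 0.0110) − 1 = 4.7774%
Ex-post: (1 + 0.0593)/(1 − 0.0147) − 1 = 7.5104%
Difference (ex-post − ex-ante) = 2.7330% → 2.73%.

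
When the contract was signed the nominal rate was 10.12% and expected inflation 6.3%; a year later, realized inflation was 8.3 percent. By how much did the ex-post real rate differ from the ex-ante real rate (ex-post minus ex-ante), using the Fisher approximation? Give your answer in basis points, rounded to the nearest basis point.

Ex-ante: 10.12% − 6.3% = 3.820%
Ex-post: 10.12% − 8.3% = 1.820%
Difference (ex-post − ex-ante) = -2.0000% → -200 basis points.

-200 basis points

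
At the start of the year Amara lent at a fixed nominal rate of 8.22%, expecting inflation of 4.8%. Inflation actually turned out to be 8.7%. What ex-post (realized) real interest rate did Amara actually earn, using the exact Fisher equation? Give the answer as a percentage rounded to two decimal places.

-0.44%

Ex-post: (1 + 0.0822)/(1 + 0.0870) − 1 = -0.4416%
So the realized real rate is -0.44%.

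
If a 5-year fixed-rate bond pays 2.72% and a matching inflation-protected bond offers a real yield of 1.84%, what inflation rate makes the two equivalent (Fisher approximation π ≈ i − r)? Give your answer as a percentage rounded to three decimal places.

0.880%

π ≈ i − r = 2.72% − 1.84% → 0.880%.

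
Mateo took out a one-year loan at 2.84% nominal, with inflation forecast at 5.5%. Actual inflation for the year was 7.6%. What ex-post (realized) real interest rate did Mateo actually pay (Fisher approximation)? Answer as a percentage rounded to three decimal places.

Ex-post: 2.84% − 7.6% = -4.760%
So the realized real rate is -4.760%.

-4.760%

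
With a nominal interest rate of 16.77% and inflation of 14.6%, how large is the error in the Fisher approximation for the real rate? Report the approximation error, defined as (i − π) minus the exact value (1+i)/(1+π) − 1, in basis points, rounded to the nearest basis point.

Approximate: r ≈ 16.770% − 14.600% = 2.1700%
Exact: (1 + 0.1677)/(1 + 0.1460) − 1 = 1.8935%
Error = 2.1700% − 1.8935% = 0.2765% → 28 basis points.

28 basis points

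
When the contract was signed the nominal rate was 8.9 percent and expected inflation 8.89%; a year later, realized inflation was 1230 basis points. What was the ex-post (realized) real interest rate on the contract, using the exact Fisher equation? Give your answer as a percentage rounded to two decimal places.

Ex-post: (1 + 0.0890)/(1 + 0.1230) − 1 = -3.0276%
So the realized real rate is -3.03%.

-3.03%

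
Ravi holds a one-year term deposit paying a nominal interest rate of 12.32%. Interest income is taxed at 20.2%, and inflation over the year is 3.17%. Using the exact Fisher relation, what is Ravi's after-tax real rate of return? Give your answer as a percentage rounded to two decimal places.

After-tax nominal return = 12.32% × (1 − 0.202) = 9.83136%.
1 + r = 1.0983136 / 1.03170 = 1.064567
After-tax real rate = 1.064567 − 1 → 6.46%.

6.46%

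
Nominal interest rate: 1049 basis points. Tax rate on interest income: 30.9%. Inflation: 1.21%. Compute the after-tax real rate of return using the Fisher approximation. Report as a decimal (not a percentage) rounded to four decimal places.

After-tax nominal return = 10.49% × (1 − 0.309) = 7.24859%.
r ≈ 7.24859% − 1.21% → 0.0604.

0.0604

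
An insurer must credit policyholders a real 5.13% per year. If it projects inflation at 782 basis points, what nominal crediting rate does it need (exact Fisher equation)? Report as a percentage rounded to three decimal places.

13.351%

(1 + i) = (1 + r)(1 + π) = 1.05130 × 1.07820 = 1.13351166
i = 1.13351166 − 1, so the required nominal rate is 13.351%.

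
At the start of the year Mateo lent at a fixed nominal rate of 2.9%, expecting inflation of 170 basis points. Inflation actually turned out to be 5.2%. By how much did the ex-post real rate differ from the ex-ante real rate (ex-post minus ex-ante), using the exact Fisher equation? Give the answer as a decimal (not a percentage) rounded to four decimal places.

-0.0337

Ex-ante: (1 + 0.0290)/(1 + 0.0170) − 1 = 1.1799%
Ex-post: (1 + 0.0290)/(1 + 0.0520) − 1 = -2.1863%
Difference (ex-post − ex-ante) = -3.3663% → -0.0337.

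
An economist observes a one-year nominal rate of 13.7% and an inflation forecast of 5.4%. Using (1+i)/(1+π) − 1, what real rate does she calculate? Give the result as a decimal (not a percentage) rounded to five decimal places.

By the Fisher identity, 1 + r = (1 + i)/(1 + π).
1 + r = 1.13700 / 1.05400 = 1.078748
r = 1.078748 − 1 = 7.8748%, i.e. 0.07875.

0.07875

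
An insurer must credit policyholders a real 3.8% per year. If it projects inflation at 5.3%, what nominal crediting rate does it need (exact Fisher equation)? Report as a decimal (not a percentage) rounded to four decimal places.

(1 + i) = (1 + r)(1 + π) = 1.03800 × 1.05300 = 1.093014
i = 1.093014 − 1, so the required nominal rate is 0.0930.

0.0930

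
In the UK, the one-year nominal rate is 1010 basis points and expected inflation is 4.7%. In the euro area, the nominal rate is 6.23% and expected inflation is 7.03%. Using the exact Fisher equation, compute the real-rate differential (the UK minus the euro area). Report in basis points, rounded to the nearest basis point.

591 basis points

The UK: (1 + 0.1010)/(1 + 0.0470) − 1 = 5.15759%
The euro area: (1 + 0.0623)/(1 + 0.0703) − 1 = -0.74745%
Differential = 5.15759% − (-0.74745%) = 5.90505% → 591 basis points.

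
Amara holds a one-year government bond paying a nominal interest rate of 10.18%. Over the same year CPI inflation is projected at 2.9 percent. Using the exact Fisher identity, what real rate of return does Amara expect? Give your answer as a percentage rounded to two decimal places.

1 + r = 1.10180 / 1.02900 = 1.070748
r = 1.070748 − 1 = 7.0748%, i.e. 7.07%.

7.07%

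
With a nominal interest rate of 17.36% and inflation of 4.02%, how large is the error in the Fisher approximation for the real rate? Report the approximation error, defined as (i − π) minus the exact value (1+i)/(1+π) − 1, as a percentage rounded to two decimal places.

Approximate: r ≈ 17.360% − 4.020% = 13.3400%
Exact: (1 + 0.1736)/(1 + 0.0402) − 1 = 12.8245%
Error = 13.3400% − 12.8245% = 0.5155% → 0.52%.

0.52%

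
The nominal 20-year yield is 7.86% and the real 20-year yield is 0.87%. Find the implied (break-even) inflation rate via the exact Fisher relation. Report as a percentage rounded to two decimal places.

(1 + π) = (1 + i)/(1 + r) = 1.07860 / 1.00870 = 1.069297
Break-even inflation = 1.069297 − 1 → 6.93%.

6.93%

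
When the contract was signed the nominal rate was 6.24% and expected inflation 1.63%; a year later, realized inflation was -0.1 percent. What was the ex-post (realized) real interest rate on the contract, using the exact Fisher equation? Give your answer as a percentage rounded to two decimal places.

Ex-post: (1 + 0.0624)/(1 − 0.0010) − 1 = 6.3463%
So the realized real rate is 6.35%.

6.35%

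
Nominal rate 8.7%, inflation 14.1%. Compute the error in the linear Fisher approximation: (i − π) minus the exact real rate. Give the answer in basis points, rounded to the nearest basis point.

Approximate: r ≈ 8.700% − 14.100% = -5.4000%
Exact: (1 + 0.0870)/(1 + 0.1410) − 1 = -4.7327%
Error = -5.4000% − (-4.7327%) = -0.6673% → -67 basis points.

-67 basis points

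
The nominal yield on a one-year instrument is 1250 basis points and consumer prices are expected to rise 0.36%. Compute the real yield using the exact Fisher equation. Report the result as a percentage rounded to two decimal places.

By the Fisher equation, 1 + r = (1 + i)/(1 + π).
1 + r = 1.12500 / 1.00360 = 1.120965
r = 1.120965 − 1 = 12.0965%, i.e. 12.10%.

12.10%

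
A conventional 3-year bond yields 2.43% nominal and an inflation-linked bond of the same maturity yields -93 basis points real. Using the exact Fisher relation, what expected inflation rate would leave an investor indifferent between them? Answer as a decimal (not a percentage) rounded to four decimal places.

0.0339

(1 + π) = (1 + i)/(1 + r) = 1.02430 / 0.99070 = 1.033915
Break-even inflation = 1.033915 − 1 → 0.0339.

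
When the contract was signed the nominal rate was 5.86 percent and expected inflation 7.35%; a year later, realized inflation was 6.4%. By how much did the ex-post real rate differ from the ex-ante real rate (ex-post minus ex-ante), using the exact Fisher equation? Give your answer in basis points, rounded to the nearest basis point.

Ex-ante: (1 + 0.0586)/(1 + 0.0735) − 1 = -1.3880%
Ex-post: (1 + 0.0586)/(1 + 0.0640) − 1 = -0.5075%
Difference (ex-post − ex-ante) = 0.8805% → 88 basis points.

88 basis points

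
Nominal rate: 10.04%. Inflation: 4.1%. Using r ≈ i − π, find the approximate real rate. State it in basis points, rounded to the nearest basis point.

594 basis points

r ≈ i − π = 10.04% − 4.1% = 594 basis points.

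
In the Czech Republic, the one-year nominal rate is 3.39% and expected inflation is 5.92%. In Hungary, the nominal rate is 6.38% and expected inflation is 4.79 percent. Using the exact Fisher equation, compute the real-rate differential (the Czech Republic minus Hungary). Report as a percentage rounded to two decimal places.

-3.91%

The Czech Republic: (1 + 0.0339)/(1 + 0.0592) − 1 = -2.3886%
Hungary: (1 + 0.0638)/(1 + 0.0479) − 1 = 1.5173%
Differential = -2.3886% − 1.5173% = -3.9059% → -3.91%.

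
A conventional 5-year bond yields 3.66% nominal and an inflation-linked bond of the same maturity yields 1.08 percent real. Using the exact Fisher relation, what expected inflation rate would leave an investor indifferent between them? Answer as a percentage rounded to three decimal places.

2.552%

(1 + π) = (1 + i)/(1 + r) = 1.03660 / 1.01080 = 1.025524
Break-even inflation = 1.025524 − 1 → 2.552%.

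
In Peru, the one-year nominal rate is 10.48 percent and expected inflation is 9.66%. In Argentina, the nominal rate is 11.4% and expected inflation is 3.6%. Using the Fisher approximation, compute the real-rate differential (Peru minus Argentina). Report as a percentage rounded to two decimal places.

-6.98%

Peru: 10.48% − 9.66% = 0.820%
Argentina: 11.4% − 3.6% = 7.800%
Differential = -6.980% → -6.98%.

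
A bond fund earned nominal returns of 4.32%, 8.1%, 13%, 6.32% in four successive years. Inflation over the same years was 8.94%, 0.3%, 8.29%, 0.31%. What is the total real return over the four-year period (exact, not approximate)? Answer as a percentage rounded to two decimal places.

Nominal growth factor = 1.0432 × 1.0810 × 1.1300 × 1.0632 = 1.354836
Price-level growth factor = 1.0894 × 1.0030 × 1.0829 × 1.0031 = 1.186918
Real growth factor = 1.354836 / 1.186918 = 1.141473
Total real return = 1.141473 − 1 → 14.15%.

14.15%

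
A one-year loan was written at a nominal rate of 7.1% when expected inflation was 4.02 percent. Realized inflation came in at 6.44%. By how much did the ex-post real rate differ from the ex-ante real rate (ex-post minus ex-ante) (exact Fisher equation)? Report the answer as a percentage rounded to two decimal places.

Ex-ante: (1 + 0.0710)/(1 + 0.0402) − 1 = 2.9610%
Ex-post: (1 + 0.0710)/(1 + 0.0644) − 1 = 0.6201%
Difference (ex-post − ex-ante) = -2.3409% → -2.34%.

-2.34%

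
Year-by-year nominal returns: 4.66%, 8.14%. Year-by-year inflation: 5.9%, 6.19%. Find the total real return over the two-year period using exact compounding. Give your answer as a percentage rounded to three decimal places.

0.644%

Compound the nominal returns: 1.0466 × 1.0814 = 1.131793.
Compound inflation: 1.0590 × 1.0619 = 1.124552.
Deflate: 1.131793 / 1.124552 = 1.006439.
Total real return = 1.006439 − 1 → 0.644%.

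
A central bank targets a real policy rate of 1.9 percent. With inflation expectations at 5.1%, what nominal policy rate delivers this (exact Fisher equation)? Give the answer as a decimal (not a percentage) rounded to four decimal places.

(1 + i) = (1 + r)(1 + π) = 1.01900 × 1.05100 = 1.070969
i = 1.070969 − 1, so the required nominal rate is 0.0710.

0.0710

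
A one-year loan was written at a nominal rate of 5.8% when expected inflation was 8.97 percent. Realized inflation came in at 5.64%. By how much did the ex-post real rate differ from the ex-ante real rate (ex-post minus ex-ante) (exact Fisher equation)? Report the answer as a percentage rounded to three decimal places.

3.061%

Ex-ante: (1 + 0.0580)/(1 + 0.0897) − 1 = -2.90906%
Ex-post: (1 + 0.0580)/(1 + 0.0564) − 1 = 0.15146%
Difference (ex-post − ex-ante) = 3.06052% → 3.061%.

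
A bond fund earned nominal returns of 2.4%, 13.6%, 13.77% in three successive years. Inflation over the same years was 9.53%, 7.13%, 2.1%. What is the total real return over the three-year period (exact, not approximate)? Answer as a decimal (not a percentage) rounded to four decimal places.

Compound the nominal returns: 1.0240 × 1.1360 × 1.1377 = 1.323445.
Compound inflation: 1.0953 × 1.0713 × 1.0210 = 1.198036.
Deflate: 1.323445 / 1.198036 = 1.104679.
Total real return = 1.104679 − 1 → 0.1047.

0.1047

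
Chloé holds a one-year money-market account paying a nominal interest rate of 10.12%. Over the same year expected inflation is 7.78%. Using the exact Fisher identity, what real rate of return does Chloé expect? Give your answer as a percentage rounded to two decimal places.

By the Fisher identity, 1 + r = (1 + i)/(1 + π).
1 + r = 1.10120 / 1.07780 = 1.021711
r = 1.021711 − 1 = 2.1711%, i.e. 2.17%.

2.17%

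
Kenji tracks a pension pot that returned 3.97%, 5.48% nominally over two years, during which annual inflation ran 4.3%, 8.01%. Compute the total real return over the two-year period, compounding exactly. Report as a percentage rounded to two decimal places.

Nominal growth factor = 1.0397 × 1.0548 = 1.096676
Price-level growth factor = 1.0430 × 1.0801 = 1.126544
Real growth factor = 1.096676 / 1.126544 = 0.973486
Total real return = 0.973486 − 1 → -2.65%.

-2.65%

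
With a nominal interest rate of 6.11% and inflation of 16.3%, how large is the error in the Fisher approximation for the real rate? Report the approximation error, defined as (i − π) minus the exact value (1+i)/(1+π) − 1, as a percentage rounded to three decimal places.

-1.428%

Approximate: r ≈ 6.110% − 16.300% = -10.1900%
Exact: (1 + 0.0611)/(1 + 0.1630) − 1 = -8.7618%
Error = -10.1900% − (-8.7618%) = -1.4282% → -1.428%.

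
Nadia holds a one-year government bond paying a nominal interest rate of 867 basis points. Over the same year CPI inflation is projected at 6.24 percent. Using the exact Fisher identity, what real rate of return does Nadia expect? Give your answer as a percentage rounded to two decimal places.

2.29%

By the Fisher identity, 1 + r = (1 + i)/(1 + π).
1 + r = 1.08670 / 1.06240 = 1.022873
r = 1.022873 − 1 = 2.2873%, i.e. 2.29%.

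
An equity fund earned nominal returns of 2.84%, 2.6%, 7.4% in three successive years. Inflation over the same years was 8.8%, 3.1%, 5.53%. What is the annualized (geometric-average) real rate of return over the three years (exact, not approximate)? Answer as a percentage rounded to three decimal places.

-1.444%

Nominal growth factor = 1.0284 × 1.0260 × 1.0740 = 1.13321864
Price-level growth factor = 1.0880 × 1.0310 × 1.0553 = 1.18375956
Real growth factor = 1.13321864 / 1.18375956 = 0.95730474
Annualized real rate = 0.95730474^(1/3) − 1 = -1.4439% → -1.444%.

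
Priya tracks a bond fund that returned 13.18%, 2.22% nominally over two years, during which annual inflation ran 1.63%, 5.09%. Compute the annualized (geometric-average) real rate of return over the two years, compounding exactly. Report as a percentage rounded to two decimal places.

4.08%

Nominal growth factor = 1.1318 × 1.0222 = 1.15692596
Price-level growth factor = 1.0163 × 1.0509 = 1.06802967
Real growth factor = 1.15692596 / 1.06802967 = 1.08323391
Annualized real rate = 1.08323391^(1/2) − 1 = 4.0785% → 4.08%.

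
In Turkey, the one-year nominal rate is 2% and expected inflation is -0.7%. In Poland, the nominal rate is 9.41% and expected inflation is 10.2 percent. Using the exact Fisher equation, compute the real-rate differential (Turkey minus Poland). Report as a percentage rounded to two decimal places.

3.44%

Turkey: (1 + 0.0200)/(1 − 0.0070) − 1 = 2.7190%
Poland: (1 + 0.0941)/(1 + 0.1020) − 1 = -0.7169%
Differential = 2.7190% − (-0.7169%) = 3.4359% → 3.44%.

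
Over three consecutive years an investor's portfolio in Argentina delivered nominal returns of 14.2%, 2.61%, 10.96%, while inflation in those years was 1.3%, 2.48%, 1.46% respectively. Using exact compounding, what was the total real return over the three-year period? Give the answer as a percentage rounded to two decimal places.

Nominal growth factor = 1.1420 × 1.0261 × 1.1096 = 1.300236
Price-level growth factor = 1.0130 × 1.0248 × 1.0146 = 1.053279
Real growth factor = 1.300236 / 1.053279 = 1.234465
Total real return = 1.234465 − 1 → 23.45%.

23.45%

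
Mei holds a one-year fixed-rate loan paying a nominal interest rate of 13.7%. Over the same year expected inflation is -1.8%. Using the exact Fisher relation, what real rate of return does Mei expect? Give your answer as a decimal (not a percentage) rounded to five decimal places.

1 + r = 1.13700 / 0.98200 = 1.157841
r = 1.157841 − 1 = 15.7841%, i.e. 0.15784.

0.15784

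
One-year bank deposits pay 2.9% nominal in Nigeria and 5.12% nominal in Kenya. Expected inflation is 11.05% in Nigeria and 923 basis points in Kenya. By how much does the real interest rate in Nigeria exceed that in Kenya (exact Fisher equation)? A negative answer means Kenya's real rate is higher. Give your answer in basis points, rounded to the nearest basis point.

-358 basis points

Nigeria: (1 + 0.0290)/(1 + 0.1105) − 1 = -7.3390%
Kenya: (1 + 0.0512)/(1 + 0.0923) − 1 = -3.7627%
Differential = -7.3390% − (-3.7627%) = -3.5763% → -358 basis points.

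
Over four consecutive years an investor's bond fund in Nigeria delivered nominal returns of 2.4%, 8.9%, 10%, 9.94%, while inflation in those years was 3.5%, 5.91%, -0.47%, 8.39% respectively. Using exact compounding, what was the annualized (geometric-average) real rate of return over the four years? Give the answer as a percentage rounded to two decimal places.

3.34%

Nominal growth factor = 1.0240 × 1.0890 × 1.1000 × 1.0994 = 1.34857857
Price-level growth factor = 1.0350 × 1.0591 × 0.9953 × 1.0839 = 1.18255279
Real growth factor = 1.34857857 / 1.18255279 = 1.14039608
Annualized real rate = 1.14039608^(1/4) − 1 = 3.3389% → 3.34%.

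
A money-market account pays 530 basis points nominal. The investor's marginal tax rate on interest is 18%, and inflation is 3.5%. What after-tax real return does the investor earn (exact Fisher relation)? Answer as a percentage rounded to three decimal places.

After-tax nominal return = 5.3% × (1 − 0.18) = 4.3460%.
1 + r = 1.04346 / 1.03500 = 1.008174
After-tax real rate = 1.008174 − 1 → 0.817%.

0.817%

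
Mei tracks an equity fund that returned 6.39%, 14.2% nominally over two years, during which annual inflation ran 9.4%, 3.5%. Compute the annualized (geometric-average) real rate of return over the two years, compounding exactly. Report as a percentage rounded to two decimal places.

Compound the nominal returns: 1.0639 × 1.1420 = 1.21497380.
Compound inflation: 1.0940 × 1.0350 = 1.13229000.
Deflate: 1.21497380 / 1.13229000 = 1.07302352.
Annualized real rate = 1.07302352^(1/2) − 1 = 3.5868% → 3.59%.

3.59%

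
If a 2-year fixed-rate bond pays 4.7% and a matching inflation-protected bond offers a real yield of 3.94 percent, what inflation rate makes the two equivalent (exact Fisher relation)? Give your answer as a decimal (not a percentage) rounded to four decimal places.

0.0073

(1 + π) = (1 + i)/(1 + r) = 1.04700 / 1.03940 = 1.007312
Break-even inflation = 1.007312 − 1 → 0.0073.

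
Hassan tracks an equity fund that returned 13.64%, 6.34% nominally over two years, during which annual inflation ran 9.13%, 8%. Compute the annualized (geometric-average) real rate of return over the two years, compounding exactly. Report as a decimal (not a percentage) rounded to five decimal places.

Compound the nominal returns: 1.1364 × 1.0634 = 1.20844776.
Compound inflation: 1.0913 × 1.0800 = 1.17860400.
Deflate: 1.20844776 / 1.17860400 = 1.02532128.
Annualized real rate = 1.02532128^(1/2) − 1 = 1.2581% → 0.01258.

0.01258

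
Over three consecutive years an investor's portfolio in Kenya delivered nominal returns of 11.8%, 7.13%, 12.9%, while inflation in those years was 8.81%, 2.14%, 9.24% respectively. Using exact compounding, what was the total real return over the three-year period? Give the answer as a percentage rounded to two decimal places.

11.38%

Compound the nominal returns: 1.1180 × 1.0713 × 1.1290 = 1.352218.
Compound inflation: 1.0881 × 1.0214 × 1.0924 = 1.214077.
Deflate: 1.352218 / 1.214077 = 1.113783.
Total real return = 1.113783 − 1 → 11.38%.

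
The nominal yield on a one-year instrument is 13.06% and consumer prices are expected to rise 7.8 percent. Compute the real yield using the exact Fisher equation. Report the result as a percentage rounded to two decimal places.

1 + r = 1.13060 / 1.07800 = 1.048794
r = 1.048794 − 1 = 4.8794%, i.e. 4.88%.

4.88%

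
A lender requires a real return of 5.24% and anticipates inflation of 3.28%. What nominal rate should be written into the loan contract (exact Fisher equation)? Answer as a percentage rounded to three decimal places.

8.692%

(1 + i) = (1 + r)(1 + π) = 1.05240 × 1.03280 = 1.08691872
i = 1.08691872 − 1, so the required nominal rate is 8.692%.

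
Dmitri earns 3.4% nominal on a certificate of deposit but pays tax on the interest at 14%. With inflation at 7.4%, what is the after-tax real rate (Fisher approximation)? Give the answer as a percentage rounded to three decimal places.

-4.476%

After-tax nominal return = 3.4% × (1 − 0.14) = 2.9240%.
r ≈ 2.9240% − 7.4% → -4.476%.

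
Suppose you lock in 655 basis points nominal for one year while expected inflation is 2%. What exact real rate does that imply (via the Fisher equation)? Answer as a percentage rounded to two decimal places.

4.46%

By the Fisher equation, 1 + r = (1 + i)/(1 + π).
1 + r = 1.06550 / 1.02000 = 1.044608
r = 1.044608 − 1 = 4.4608%, i.e. 4.46%.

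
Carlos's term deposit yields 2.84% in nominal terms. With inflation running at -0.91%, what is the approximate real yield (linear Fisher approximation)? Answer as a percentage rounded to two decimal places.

3.75%

r ≈ i − π = 2.84% − (-0.91%) = 3.75%.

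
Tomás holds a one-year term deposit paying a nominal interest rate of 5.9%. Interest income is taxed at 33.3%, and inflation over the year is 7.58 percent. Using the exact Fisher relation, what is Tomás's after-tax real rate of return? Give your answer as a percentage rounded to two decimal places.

-3.39%

After-tax nominal return = 5.9% × (1 − 0.333) = 3.9353%.
1 + r = 1.039353 / 1.07580 = 0.966121
After-tax real rate = 0.966121 − 1 → -3.39%.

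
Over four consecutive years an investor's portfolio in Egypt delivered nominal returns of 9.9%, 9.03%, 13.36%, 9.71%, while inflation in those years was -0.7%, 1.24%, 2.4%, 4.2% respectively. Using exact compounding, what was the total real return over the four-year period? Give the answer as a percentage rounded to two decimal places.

38.93%

Compound the nominal returns: 1.0990 × 1.0903 × 1.1336 × 1.0971 = 1.490218.
Compound inflation: 0.9930 × 1.0124 × 1.0240 × 1.0420 = 1.072677.
Deflate: 1.490218 / 1.072677 = 1.389251.
Total real return = 1.389251 − 1 → 38.93%.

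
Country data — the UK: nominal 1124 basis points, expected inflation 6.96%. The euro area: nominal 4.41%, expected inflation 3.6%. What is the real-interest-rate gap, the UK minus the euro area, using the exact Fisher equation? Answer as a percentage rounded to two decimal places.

3.22%

The UK: (1 + 0.1124)/(1 + 0.0696) − 1 = 4.0015%
The euro area: (1 + 0.0441)/(1 + 0.0360) − 1 = 0.7819%
Differential = 4.0015% − 0.7819% = 3.2196% → 3.22%.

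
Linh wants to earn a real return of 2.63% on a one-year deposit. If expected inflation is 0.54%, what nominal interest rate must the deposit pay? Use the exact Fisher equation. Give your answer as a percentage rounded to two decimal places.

(1 + i) = (1 + r)(1 + π) = 1.02630 × 1.00540 = 1.03184202
i = 1.03184202 − 1, so the required nominal rate is 3.18%.

3.18%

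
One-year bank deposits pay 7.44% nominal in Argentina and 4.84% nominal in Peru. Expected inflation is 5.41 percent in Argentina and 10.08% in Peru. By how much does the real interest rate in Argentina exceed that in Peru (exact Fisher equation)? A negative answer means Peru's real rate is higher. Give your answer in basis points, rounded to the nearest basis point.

669 basis points

Argentina: (1 + 0.0744)/(1 + 0.0541) − 1 = 1.9258%
Peru: (1 + 0.0484)/(1 + 0.1008) − 1 = -4.7602%
Differential = 1.9258% − (-4.7602%) = 6.6860% → 669 basis points.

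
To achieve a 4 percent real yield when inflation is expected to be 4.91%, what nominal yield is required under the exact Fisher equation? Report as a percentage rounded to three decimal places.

9.106%

(1 + i) = (1 + r)(1 + π) = 1.04000 × 1.04910 = 1.091064
i = 1.091064 − 1, so the required nominal rate is 9.106%.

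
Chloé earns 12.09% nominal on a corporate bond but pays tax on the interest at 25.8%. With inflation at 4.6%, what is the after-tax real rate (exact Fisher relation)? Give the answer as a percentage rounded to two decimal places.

After-tax nominal return = 12.09% × (1 − 0.258) = 8.97078%.
1 + r = 1.0897078 / 1.04600 = 1.041786
After-tax real rate = 1.041786 − 1 → 4.18%.

4.18%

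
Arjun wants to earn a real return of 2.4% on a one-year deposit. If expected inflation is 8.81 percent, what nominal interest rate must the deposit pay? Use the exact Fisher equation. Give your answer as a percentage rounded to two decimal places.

11.42%

(1 + i) = (1 + r)(1 + π) = 1.02400 × 1.08810 = 1.1142144
i = 1.1142144 − 1, so the required nominal rate is 11.42%.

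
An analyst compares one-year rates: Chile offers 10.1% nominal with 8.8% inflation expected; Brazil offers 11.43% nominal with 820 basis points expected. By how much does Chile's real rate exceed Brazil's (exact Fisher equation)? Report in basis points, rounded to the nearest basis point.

Chile: (1 + 0.1010)/(1 + 0.0880) − 1 = 1.1949%
Brazil: (1 + 0.1143)/(1 + 0.0820) − 1 = 2.9852%
Differential = 1.1949% − 2.9852% = -1.7904% → -179 basis points.

-179 basis points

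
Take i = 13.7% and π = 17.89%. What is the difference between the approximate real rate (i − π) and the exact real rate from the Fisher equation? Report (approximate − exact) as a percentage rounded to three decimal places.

Approximate: r ≈ 13.700% − 17.890% = -4.1900%
Exact: (1 + 0.1370)/(1 + 0.1789) − 1 = -3.5542%
Error = -4.1900% − (-3.5542%) = -0.6358% → -0.636%.

-0.636%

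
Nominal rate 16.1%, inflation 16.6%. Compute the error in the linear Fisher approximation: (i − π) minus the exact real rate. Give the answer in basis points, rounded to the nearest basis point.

Approximate: r ≈ 16.100% − 16.600% = -0.5000%
Exact: (1 + 0.1610)/(1 + 0.1660) − 1 = -0.4288%
Error = -0.5000% − (-0.4288%) = -0.0712% → -7 basis points.

-7 basis points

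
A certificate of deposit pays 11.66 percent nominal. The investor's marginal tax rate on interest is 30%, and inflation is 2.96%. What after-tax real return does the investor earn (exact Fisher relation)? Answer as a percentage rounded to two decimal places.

After-tax nominal return = 11.66% × (1 − 0.3) = 8.1620%.
1 + r = 1.08162 / 1.02960 = 1.050524
After-tax real rate = 1.050524 − 1 → 5.05%.

5.05%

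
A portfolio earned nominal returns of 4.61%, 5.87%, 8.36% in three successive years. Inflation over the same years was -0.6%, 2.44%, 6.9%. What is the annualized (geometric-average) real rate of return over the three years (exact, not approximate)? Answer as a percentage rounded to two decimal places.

Nominal growth factor = 1.0461 × 1.0587 × 1.0836 = 1.20009358
Price-level growth factor = 0.9940 × 1.0244 × 1.0690 = 1.08851310
Real growth factor = 1.20009358 / 1.08851310 = 1.10250725
Annualized real rate = 1.10250725^(1/3) − 1 = 3.3064% → 3.31%.

3.31%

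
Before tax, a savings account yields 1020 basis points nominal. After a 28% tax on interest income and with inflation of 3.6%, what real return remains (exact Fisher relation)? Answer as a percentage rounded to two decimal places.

After-tax nominal return = 10.2% × (1 − 0.28) = 7.3440%.
1 + r = 1.07344 / 1.03600 = 1.036139
After-tax real rate = 1.036139 − 1 → 3.61%.

3.61%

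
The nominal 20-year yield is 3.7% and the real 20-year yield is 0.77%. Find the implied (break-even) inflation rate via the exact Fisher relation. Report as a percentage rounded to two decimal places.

(1 + π) = (1 + i)/(1 + r) = 1.03700 / 1.00770 = 1.029076
Break-even inflation = 1.029076 − 1 → 2.91%.

2.91%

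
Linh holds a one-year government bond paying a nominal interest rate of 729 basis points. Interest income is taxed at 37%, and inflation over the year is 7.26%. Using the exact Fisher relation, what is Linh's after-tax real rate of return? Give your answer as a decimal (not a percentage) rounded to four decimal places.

After-tax nominal return = 7.29% × (1 − 0.37) = 4.5927%.
1 + r = 1.045927 / 1.07260 = 0.975132
After-tax real rate = 0.975132 − 1 → -0.0249.

-0.0249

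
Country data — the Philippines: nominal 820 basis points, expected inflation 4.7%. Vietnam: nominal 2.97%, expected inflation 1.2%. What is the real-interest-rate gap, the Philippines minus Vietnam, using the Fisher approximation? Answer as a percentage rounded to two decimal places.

1.73%

The Philippines: 8.2% − 4.7% = 3.500%
Vietnam: 2.97% − 1.2% = 1.770%
Differential = 1.730% → 1.73%.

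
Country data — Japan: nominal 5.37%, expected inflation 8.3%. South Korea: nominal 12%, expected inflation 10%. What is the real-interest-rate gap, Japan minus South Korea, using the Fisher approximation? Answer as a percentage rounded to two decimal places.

-4.93%

Japan: 5.37% − 8.3% = -2.930%
South Korea: 12% − 10% = 2.000%
Differential = -4.930% → -4.93%.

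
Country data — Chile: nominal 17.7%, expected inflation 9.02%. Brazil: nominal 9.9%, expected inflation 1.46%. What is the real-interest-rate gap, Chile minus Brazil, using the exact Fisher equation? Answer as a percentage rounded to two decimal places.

-0.36%

Chile: (1 + 0.1770)/(1 + 0.0902) − 1 = 7.9618%
Brazil: (1 + 0.0990)/(1 + 0.0146) − 1 = 8.3185%
Differential = 7.9618% − 8.3185% = -0.3567% → -0.36%.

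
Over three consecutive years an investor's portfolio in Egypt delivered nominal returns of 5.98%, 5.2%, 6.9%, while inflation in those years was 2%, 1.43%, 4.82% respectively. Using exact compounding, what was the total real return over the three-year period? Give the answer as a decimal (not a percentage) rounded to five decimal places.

0.09902

Nominal growth factor = 1.0598 × 1.0520 × 1.0690 = 1.191838
Price-level growth factor = 1.0200 × 1.0143 × 1.0482 = 1.084453
Real growth factor = 1.191838 / 1.084453 = 1.099023
Total real return = 1.099023 − 1 → 0.09902.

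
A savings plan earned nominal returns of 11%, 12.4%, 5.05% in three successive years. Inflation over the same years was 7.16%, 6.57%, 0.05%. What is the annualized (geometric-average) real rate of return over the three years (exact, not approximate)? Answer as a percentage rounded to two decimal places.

Compound the nominal returns: 1.1100 × 1.1240 × 1.0505 = 1.31064582.
Compound inflation: 1.0716 × 1.0657 × 1.0005 = 1.14257512.
Deflate: 1.31064582 / 1.14257512 = 1.14709816.
Annualized real rate = 1.14709816^(1/3) − 1 = 4.6808% → 4.68%.

4.68%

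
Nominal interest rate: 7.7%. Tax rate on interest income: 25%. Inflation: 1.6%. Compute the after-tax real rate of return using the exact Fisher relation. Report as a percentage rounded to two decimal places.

After-tax nominal return = 7.7% × (1 − 0.25) = 5.7750%.
1 + r = 1.05775 / 1.01600 = 1.041093
After-tax real rate = 1.041093 − 1 → 4.11%.

4.11%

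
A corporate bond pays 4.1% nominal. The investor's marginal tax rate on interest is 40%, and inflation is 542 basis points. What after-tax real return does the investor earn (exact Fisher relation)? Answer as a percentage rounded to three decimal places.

After-tax nominal return = 4.1% × (1 − 0.4) = 2.4600%.
1 + r = 1.02460 / 1.05420 = 0.971922
After-tax real rate = 0.971922 − 1 → -2.808%.

-2.808%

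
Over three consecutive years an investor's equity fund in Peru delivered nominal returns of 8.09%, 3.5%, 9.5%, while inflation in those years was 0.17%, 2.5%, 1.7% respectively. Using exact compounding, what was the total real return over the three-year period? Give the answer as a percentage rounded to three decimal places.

17.316%

Nominal growth factor = 1.0809 × 1.0350 × 1.0950 = 1.225011
Price-level growth factor = 1.0017 × 1.0250 × 1.0170 = 1.044197
Real growth factor = 1.225011 / 1.044197 = 1.173161
Total real return = 1.173161 − 1 → 17.316%.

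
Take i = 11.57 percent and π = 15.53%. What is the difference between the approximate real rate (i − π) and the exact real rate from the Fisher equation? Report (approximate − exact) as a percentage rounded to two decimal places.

-0.53%

Approximate: r ≈ 11.570% − 15.530% = -3.9600%
Exact: (1 + 0.1157)/(1 + 0.1553) − 1 = -3.4277%
Error = -3.9600% − (-3.4277%) = -0.5323% → -0.53%.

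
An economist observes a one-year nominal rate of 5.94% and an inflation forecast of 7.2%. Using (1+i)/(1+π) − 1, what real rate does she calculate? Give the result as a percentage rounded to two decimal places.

By the Fisher equation, 1 + r = (1 + i)/(1 + π).
1 + r = 1.05940 / 1.07200 = 0.988246
r = 0.988246 − 1 = -1.1754%, i.e. -1.18%.

-1.18%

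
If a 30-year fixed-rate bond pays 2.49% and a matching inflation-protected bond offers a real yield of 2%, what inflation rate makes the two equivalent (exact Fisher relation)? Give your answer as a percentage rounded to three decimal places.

0.480%

(1 + π) = (1 + i)/(1 + r) = 1.02490 / 1.02000 = 1.004804
Break-even inflation = 1.004804 − 1 → 0.480%.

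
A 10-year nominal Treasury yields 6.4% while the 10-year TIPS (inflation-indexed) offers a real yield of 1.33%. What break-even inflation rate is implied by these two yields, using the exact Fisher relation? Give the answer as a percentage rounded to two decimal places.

(1 + π) = (1 + i)/(1 + r) = 1.06400 / 1.01330 = 1.050035
Break-even inflation = 1.050035 − 1 → 5.00%.

5.00%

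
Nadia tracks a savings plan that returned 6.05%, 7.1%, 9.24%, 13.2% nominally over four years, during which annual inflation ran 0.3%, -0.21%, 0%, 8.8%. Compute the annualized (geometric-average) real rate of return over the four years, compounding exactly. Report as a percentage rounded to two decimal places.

Nominal growth factor = 1.0605 × 1.0710 × 1.0924 × 1.1320 = 1.40452108
Price-level growth factor = 1.0030 × 0.9979 × 1.0000 × 1.0880 = 1.08897235
Real growth factor = 1.40452108 / 1.08897235 = 1.28976745
Annualized real rate = 1.28976745^(1/4) − 1 = 6.5683% → 6.57%.

6.57%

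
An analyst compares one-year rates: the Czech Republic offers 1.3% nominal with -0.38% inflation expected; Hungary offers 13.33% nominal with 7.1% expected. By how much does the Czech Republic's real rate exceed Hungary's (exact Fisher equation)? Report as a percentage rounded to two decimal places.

-4.13%

The Czech Republic: (1 + 0.0130)/(1 − 0.0038) − 1 = 1.6864%
Hungary: (1 + 0.1333)/(1 + 0.0710) − 1 = 5.8170%
Differential = 1.6864% − 5.8170% = -4.1306% → -4.13%.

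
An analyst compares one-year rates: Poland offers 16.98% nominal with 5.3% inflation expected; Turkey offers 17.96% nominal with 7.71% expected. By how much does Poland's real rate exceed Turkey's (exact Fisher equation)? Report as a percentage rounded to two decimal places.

Poland: (1 + 0.1698)/(1 + 0.0530) − 1 = 11.0921%
Turkey: (1 + 0.1796)/(1 + 0.0771) − 1 = 9.5163%
Differential = 11.0921% − 9.5163% = 1.5758% → 1.58%.

1.58%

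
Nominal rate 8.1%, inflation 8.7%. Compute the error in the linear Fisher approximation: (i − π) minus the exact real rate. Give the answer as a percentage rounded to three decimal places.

Approximate: r ≈ 8.100% − 8.700% = -0.6000%
Exact: (1 + 0.0810)/(1 + 0.0870) − 1 = -0.5520%
Error = -0.6000% − (-0.5520%) = -0.0480% → -0.048%.

-0.048%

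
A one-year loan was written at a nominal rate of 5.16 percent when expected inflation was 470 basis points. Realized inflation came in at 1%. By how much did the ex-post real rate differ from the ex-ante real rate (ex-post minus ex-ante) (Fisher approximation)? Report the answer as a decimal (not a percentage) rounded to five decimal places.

0.03700

Ex-ante: 5.16% − 4.7% = 0.460%
Ex-post: 5.16% − 1% = 4.160%
Difference (ex-post − ex-ante) = 3.7000% → 0.03700.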